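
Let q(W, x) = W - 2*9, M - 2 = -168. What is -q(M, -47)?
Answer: 184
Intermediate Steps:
M = -166 (M = 2 - 168 = -166)
q(W, x) = -18 + W (q(W, x) = W - 18 = -18 + W)
-q(M, -47) = -(-18 - 166) = -1*(-184) = 184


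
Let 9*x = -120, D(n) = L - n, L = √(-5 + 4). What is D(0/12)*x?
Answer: -40*I/3 ≈ -13.333*I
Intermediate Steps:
L = I (L = √(-1) = I ≈ 1.0*I)
D(n) = I - n
x = -40/3 (x = (⅑)*(-120) = -40/3 ≈ -13.333)
D(0/12)*x = (I - 0/12)*(-40/3) = (I - 1*0)*(-40/3) = (I + 0)*(-40/3) = I*(-40/3) = -40*I/3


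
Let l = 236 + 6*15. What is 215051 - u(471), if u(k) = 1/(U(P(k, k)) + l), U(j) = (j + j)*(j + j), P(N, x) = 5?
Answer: 91611725/426 ≈ 2.1505e+5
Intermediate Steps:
U(j) = 4*j² (U(j) = (2*j)*(2*j) = 4*j²)
l = 326 (l = 236 + 90 = 326)
u(k) = 1/426 (u(k) = 1/(4*5² + 326) = 1/(4*25 + 326) = 1/(100 + 326) = 1/426)
215051 - u(471) = 215051 - 1*1/426 = 215051 - 1/426 = 91611725/426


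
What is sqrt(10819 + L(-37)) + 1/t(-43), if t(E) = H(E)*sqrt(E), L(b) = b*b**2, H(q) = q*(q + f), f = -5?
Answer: I*(-sqrt(43) + 266256*sqrt(4426))/88752 ≈ 199.58*I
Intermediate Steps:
H(q) = q*(-5 + q) (H(q) = q*(q - 5) = q*(-5 + q))
L(b) = b**3
t(E) = E**(3/2)*(-5 + E) (t(E) = (E*(-5 + E))*sqrt(E) = E**(3/2)*(-5 + E))
sqrt(10819 + L(-37)) + 1/t(-43) = sqrt(10819 + (-37)**3) + 1/((-43)**(3/2)*(-5 - 43)) = sqrt(10819 - 50653) + 1/(-43*I*sqrt(43)*(-48)) = sqrt(-39834) + 1/(2064*I*sqrt(43)) = 3*I*sqrt(4426) - I*sqrt(43)/88752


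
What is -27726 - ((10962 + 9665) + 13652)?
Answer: -62005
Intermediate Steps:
-27726 - ((10962 + 9665) + 13652) = -27726 - (20627 + 13652) = -27726 - 1*34279 = -27726 - 34279 = -62005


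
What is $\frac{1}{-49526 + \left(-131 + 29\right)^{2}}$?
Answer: $- \frac{1}{39122} \approx -2.5561 \cdot 10^{-5}$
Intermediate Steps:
$\frac{1}{-49526 + \left(-131 + 29\right)^{2}} = \frac{1}{-49526 + \left(-102\right)^{2}} = \frac{1}{-49526 + 10404} = \frac{1}{-39122} = - \frac{1}{39122}$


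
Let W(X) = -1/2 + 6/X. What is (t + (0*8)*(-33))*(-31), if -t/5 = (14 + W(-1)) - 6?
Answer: 465/2 ≈ 232.50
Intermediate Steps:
W(X) = -½ + 6/X (W(X) = -1*½ + 6/X = -½ + 6/X)
t = -15/2 (t = -5*((14 + (½)*(12 - 1*(-1))/(-1)) - 6) = -5*((14 + (½)*(-1)*(12 + 1)) - 6) = -5*((14 + (½)*(-1)*13) - 6) = -5*((14 - 13/2) - 6) = -5*(15/2 - 6) = -5*3/2 = -15/2 ≈ -7.5000)
(t + (0*8)*(-33))*(-31) = (-15/2 + (0*8)*(-33))*(-31) = (-15/2 + 0*(-33))*(-31) = (-15/2 + 0)*(-31) = -15/2*(-31) = 465/2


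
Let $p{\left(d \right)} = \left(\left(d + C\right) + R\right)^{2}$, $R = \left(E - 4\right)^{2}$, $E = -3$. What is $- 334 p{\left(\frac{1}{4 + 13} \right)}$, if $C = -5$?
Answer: $- \frac{187374334}{289} \approx -6.4835 \cdot 10^{5}$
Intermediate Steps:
$R = 49$ ($R = \left(-3 - 4\right)^{2} = \left(-7\right)^{2} = 49$)
$p{\left(d \right)} = \left(44 + d\right)^{2}$ ($p{\left(d \right)} = \left(\left(d - 5\right) + 49\right)^{2} = \left(\left(-5 + d\right) + 49\right)^{2} = \left(44 + d\right)^{2}$)
$- 334 p{\left(\frac{1}{4 + 13} \right)} = - 334 \left(44 + \frac{1}{4 + 13}\right)^{2} = - 334 \left(44 + \frac{1}{17}\right)^{2} = - 334 \left(\frac{749}{17}\right)^{2} = \left(-334\right) \frac{561001}{289} = - \frac{187374334}{289}$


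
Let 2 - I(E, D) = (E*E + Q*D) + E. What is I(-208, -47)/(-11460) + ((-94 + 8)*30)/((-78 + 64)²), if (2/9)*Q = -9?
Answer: -2075513/224616 ≈ -9.2403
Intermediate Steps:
Q = -81/2 (Q = (9/2)*(-9) = -81/2 ≈ -40.500)
I(E, D) = 2 - E - E² + 81*D/2 (I(E, D) = 2 - ((E*E - 81*D/2) + E) = 2 - ((E² - 81*D/2) + E) = 2 - (E + E² - 81*D/2) = 2 + (-E - E² + 81*D/2) = 2 - E - E² + 81*D/2)
I(-208, -47)/(-11460) + ((-94 + 8)*30)/((-78 + 64)²) = (2 - 1*(-208) - 1*(-208)² + (81/2)*(-47))/(-11460) + ((-94 + 8)*30)/((-78 + 64)²) = (2 + 208 - 1*43264 - 3807/2)*(-1/11460) + (-86*30)/((-14)²) = (2 + 208 - 43264 - 3807/2)*(-1/11460) - 2580/196 = -89915/2*(-1/11460) - 2580*1/196 = 17983/4584 - 645/49 = -2075513/224616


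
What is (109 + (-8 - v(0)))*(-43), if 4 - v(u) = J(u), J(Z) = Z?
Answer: -4171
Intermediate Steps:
v(u) = 4 - u
(109 + (-8 - v(0)))*(-43) = (109 + (-8 - (4 - 1*0)))*(-43) = (109 + (-8 - (4 + 0)))*(-43) = (109 + (-8 - 1*4))*(-43) = (109 + (-8 - 4))*(-43) = (109 - 12)*(-43) = 97*(-43) = -4171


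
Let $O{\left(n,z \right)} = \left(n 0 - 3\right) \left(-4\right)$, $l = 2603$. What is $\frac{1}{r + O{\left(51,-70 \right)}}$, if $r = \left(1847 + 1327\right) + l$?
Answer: $\frac{1}{5789} \approx 0.00017274$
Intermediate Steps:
$O{\left(n,z \right)} = 12$ ($O{\left(n,z \right)} = \left(0 - 3\right) \left(-4\right) = \left(-3\right) \left(-4\right) = 12$)
$r = 5777$ ($r = \left(1847 + 1327\right) + 2603 = 3174 + 2603 = 5777$)
$\frac{1}{r + O{\left(51,-70 \right)}} = \frac{1}{5777 + 12} = \frac{1}{5789}$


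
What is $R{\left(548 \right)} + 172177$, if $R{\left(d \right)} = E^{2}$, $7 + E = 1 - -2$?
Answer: $172193$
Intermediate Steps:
$E = -4$ ($E = -7 + \left(1 - -2\right) = -7 + \left(1 + 2\right) = -7 + 3 = -4$)
$R{\left(d \right)} = 16$ ($R{\left(d \right)} = \left(-4\right)^{2} = 16$)
$R{\left(548 \right)} + 172177 = 16 + 172177 = 172193$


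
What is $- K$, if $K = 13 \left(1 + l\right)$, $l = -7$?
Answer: $78$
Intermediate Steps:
$K = -78$ ($K = 13 \left(1 - 7\right) = 13 \left(-6\right) = -78$)
$- K = \left(-1\right) \left(-78\right) = 78$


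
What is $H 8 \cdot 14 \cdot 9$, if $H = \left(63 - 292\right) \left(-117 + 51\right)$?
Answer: $15234912$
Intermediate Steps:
$H = 15114$ ($H = \left(-229\right) \left(-66\right) = 15114$)
$H 8 \cdot 14 \cdot 9 = 15114 \cdot 8 \cdot 14 \cdot 9 = 15114 \cdot 112 \cdot 9 = 15114 \cdot 1008 = 15234912$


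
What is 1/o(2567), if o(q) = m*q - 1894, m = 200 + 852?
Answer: 1/2698590 ≈ 3.7056e-7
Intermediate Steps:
m = 1052
o(q) = -1894 + 1052*q (o(q) = 1052*q - 1894 = -1894 + 1052*q)
1/o(2567) = 1/(-1894 + 1052*2567) = 1/(-1894 + 2700484) = 1/2698590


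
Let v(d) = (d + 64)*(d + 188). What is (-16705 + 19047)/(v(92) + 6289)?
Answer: 2342/49969 ≈ 0.046869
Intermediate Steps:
v(d) = (64 + d)*(188 + d)
(-16705 + 19047)/(v(92) + 6289) = (-16705 + 19047)/((12032 + 92² + 252*92) + 6289) = 2342/((12032 + 8464 + 23184) + 6289) = 2342/(43680 + 6289) = 2342/49969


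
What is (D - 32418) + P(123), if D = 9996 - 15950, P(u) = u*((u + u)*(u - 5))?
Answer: 3532072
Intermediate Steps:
P(u) = 2*u²*(-5 + u) (P(u) = u*((2*u)*(-5 + u)) = u*(2*u*(-5 + u)) = 2*u²*(-5 + u))
D = -5954
(D - 32418) + P(123) = (-5954 - 32418) + 2*123²*(-5 + 123) = -38372 + 2*15129*118 = -38372 + 3570444 = 3532072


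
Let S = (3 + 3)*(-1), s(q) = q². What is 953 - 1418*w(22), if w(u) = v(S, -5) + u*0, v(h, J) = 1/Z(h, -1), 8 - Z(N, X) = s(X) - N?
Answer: -465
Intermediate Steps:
Z(N, X) = 8 + N - X² (Z(N, X) = 8 - (X² - N) = 8 + (N - X²) = 8 + N - X²)
S = -6 (S = 6*(-1) = -6)
v(h, J) = 1/(7 + h) (v(h, J) = 1/(8 + h - 1*(-1)²) = 1/(8 + h - 1*1) = 1/(8 + h - 1) = 1/(7 + h))
w(u) = 1 (w(u) = 1/(7 - 6) + u*0 = 1/1 + 0 = 1 + 0 = 1)
953 - 1418*w(22) = 953 - 1418*1 = 953 - 1418 = -465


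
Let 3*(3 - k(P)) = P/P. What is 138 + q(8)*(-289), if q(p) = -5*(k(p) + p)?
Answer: 46654/3 ≈ 15551.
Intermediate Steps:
k(P) = 8/3 (k(P) = 3 - P/(3*P) = 3 - ⅓*1 = 3 - ⅓ = 8/3)
q(p) = -40/3 - 5*p (q(p) = -5*(8/3 + p) = -40/3 - 5*p)
138 + q(8)*(-289) = 138 + (-40/3 - 5*8)*(-289) = 138 + (-40/3 - 40)*(-289) = 138 - 160/3*(-289) = 138 + 46240/3 = 46654/3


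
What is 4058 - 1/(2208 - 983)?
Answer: 4971049/1225 ≈ 4058.0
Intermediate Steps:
4058 - 1/(2208 - 983) = 4058 - 1/1225 = 4971049/1225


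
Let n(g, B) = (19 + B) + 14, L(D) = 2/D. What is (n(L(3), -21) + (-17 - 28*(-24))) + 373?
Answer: 1040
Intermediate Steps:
n(g, B) = 33 + B
(n(L(3), -21) + (-17 - 28*(-24))) + 373 = ((33 - 21) + (-17 - 28*(-24))) + 373 = (12 + (-17 + 672)) + 373 = (12 + 655) + 373 = 667 + 373 = 1040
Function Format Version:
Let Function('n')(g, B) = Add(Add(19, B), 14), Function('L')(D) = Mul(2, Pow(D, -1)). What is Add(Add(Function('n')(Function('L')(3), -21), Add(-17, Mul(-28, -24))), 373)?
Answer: 1040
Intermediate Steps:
Function('n')(g, B) = Add(33, B)
Add(Add(Function('n')(Function('L')(3), -21), Add(-17, Mul(-28, -24))), 373) = Add(Add(Add(33, -21), Add(-17, Mul(-28, -24))), 373) = Add(Add(12, Add(-17, 672)), 373) = Add(Add(12, 655), 373) = Add(667, 373) = 1040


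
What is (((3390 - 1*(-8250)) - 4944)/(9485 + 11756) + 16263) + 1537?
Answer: 378096496/21241 ≈ 17800.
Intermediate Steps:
(((3390 - 1*(-8250)) - 4944)/(9485 + 11756) + 16263) + 1537 = (((3390 + 8250) - 4944)/21241 + 16263) + 1537 = ((11640 - 4944)*(1/21241) + 16263) + 1537 = (6696*(1/21241) + 16263) + 1537 = (6696/21241 + 16263) + 1537 = 345449079/21241 + 1537 = 378096496/21241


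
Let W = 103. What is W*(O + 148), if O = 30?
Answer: 18334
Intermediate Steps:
W*(O + 148) = 103*(30 + 148) = 103*178 = 18334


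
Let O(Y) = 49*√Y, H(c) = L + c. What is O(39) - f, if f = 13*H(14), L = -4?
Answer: -130 + 49*√39 ≈ 176.00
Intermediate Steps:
H(c) = -4 + c
f = 130 (f = 13*(-4 + 14) = 13*10 = 130)
O(39) - f = 49*√39 - 1*130 = 49*√39 - 130 = -130 + 49*√39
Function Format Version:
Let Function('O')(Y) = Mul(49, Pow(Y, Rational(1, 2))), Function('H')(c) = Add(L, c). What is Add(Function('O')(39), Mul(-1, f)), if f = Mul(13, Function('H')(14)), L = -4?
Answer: Add(-130, Mul(49, Pow(39, Rational(1, 2)))) ≈ 176.00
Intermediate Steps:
Function('H')(c) = Add(-4, c)
f = 130 (f = Mul(13, Add(-4, 14)) = Mul(13, 10) = 130)
Add(Function('O')(39), Mul(-1, f)) = Add(Mul(49, Pow(39, Rational(1, 2))), Mul(-1, 130)) = Add(Mul(49, Pow(39, Rational(1, 2))), -130) = Add(-130, Mul(49, Pow(39, Rational(1, 2))))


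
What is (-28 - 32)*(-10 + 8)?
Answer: 120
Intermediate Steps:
(-28 - 32)*(-10 + 8) = -60*(-2) = 120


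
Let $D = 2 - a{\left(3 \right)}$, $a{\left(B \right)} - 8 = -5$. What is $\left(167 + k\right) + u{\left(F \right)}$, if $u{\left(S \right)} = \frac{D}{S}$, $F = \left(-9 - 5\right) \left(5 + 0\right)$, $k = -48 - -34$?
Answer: $\frac{10711}{70} \approx 153.01$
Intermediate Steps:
$a{\left(B \right)} = 3$ ($a{\left(B \right)} = 8 - 5 = 3$)
$k = -14$ ($k = -48 + 34 = -14$)
$D = -1$ ($D = 2 - 3 = -1$)
$F = -70$ ($F = \left(-14\right) 5 = -70$)
$u{\left(S \right)} = - \frac{1}{S}$
$\left(167 + k\right) + u{\left(F \right)} = \left(167 - 14\right) - \frac{1}{-70} = 153 - - \frac{1}{70} = 153 + \frac{1}{70} = \frac{10711}{70}$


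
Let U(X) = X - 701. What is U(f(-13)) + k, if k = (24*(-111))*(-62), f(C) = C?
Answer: 164454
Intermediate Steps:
U(X) = -701 + X
k = 165168 (k = -2664*(-62) = 165168)
U(f(-13)) + k = (-701 - 13) + 165168 = -714 + 165168 = 164454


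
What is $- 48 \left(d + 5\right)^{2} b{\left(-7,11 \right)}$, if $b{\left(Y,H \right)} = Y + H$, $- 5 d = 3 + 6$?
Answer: $- \frac{49152}{25} \approx -1966.1$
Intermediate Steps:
$d = - \frac{9}{5}$ ($d = - \frac{3 + 6}{5} = \left(- \frac{1}{5}\right) 9 = - \frac{9}{5} \approx -1.8$)
$b{\left(Y,H \right)} = H + Y$
$- 48 \left(d + 5\right)^{2} b{\left(-7,11 \right)} = - 48 \left(- \frac{9}{5} + 5\right)^{2} \left(11 - 7\right) = - 48 \left(\frac{16}{5}\right)^{2} \cdot 4 = \left(-48\right) \frac{256}{25} \cdot 4 = \left(- \frac{12288}{25}\right) 4 = - \frac{49152}{25}$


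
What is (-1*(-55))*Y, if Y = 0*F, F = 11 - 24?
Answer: 0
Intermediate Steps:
F = -13
Y = 0 (Y = 0*(-13) = 0)
(-1*(-55))*Y = -1*(-55)*0 = 55*0 = 0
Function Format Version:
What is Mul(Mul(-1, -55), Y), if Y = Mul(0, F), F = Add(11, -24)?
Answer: 0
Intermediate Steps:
F = -13
Y = 0 (Y = Mul(0, -13) = 0)
Mul(Mul(-1, -55), Y) = Mul(Mul(-1, -55), 0) = Mul(55, 0) = 0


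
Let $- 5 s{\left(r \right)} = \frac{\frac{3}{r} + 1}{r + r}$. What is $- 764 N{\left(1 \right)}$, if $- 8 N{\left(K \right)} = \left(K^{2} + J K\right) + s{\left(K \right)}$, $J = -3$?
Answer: $- \frac{1146}{5} \approx -229.2$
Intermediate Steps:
$s{\left(r \right)} = - \frac{1 + \frac{3}{r}}{10 r}$ ($s{\left(r \right)} = - \frac{\left(\frac{3}{r} + 1\right) \frac{1}{r + r}}{5} = - \frac{\left(1 + \frac{3}{r}\right) \frac{1}{2 r}}{5} = - \frac{\frac{1}{2} \frac{1}{r} \left(1 + \frac{3}{r}\right)}{5} = - \frac{1 + \frac{3}{r}}{10 r}$)
$N{\left(K \right)} = - \frac{K^{2}}{8} + \frac{3 K}{8} - \frac{-3 - K}{80 K^{2}}$ ($N{\left(K \right)} = - \frac{\left(K^{2} - 3 K\right) + \frac{-3 - K}{10 K^{2}}}{8} = - \frac{K^{2} - 3 K + \frac{-3 - K}{10 K^{2}}}{8} = - \frac{K^{2}}{8} + \frac{3 K}{8} - \frac{-3 - K}{80 K^{2}}$)
$- 764 N{\left(1 \right)} = - 764 \frac{3 + 1 + 10 \cdot 1^{3} \left(3 - 1\right)}{80 \cdot 1} = - 764 \cdot \frac{1}{80} \cdot 1 \left(3 + 1 + 10 \cdot 1 \left(3 - 1\right)\right) = - 764 \cdot \frac{1}{80} \cdot 1 \left(3 + 1 + 10 \cdot 1 \cdot 2\right) = - 764 \cdot \frac{1}{80} \cdot 1 \left(3 + 1 + 20\right) = - 764 \cdot \frac{1}{80} \cdot 1 \cdot 24 = \left(-764\right) \frac{3}{10} = - \frac{1146}{5}$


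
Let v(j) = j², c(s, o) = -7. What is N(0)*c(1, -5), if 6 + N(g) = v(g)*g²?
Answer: 42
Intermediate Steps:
N(g) = -6 + g⁴ (N(g) = -6 + g²*g² = -6 + g⁴)
N(0)*c(1, -5) = (-6 + 0⁴)*(-7) = (-6 + 0)*(-7) = -6*(-7) = 42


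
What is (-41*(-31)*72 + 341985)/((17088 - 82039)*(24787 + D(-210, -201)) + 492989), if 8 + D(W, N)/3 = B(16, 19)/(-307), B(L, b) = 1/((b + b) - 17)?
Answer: -931585053/3455352588025 ≈ -0.00026961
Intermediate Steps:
B(L, b) = 1/(-17 + 2*b) (B(L, b) = 1/(2*b - 17) = 1/(-17 + 2*b))
D(W, N) = -51577/2149 (D(W, N) = -24 + 3*(1/((-17 + 2*19)*(-307))) = -24 + 3*(-1/307/(-17 + 38)) = -24 + 3*(-1/307/21) = -24 + 3*((1/21)*(-1/307)) = -24 + 3*(-1/6447) = -24 - 1/2149 = -51577/2149)
(-41*(-31)*72 + 341985)/((17088 - 82039)*(24787 + D(-210, -201)) + 492989) = (-41*(-31)*72 + 341985)/((17088 - 82039)*(24787 - 51577/2149) + 492989) = (1271*72 + 341985)/(-64951*53215686/2149 + 492989) = (91512 + 341985)/(-3456412021386/2149 + 492989) = 433497/(-3455352588025/2149) = 433497*(-2149/3455352588025) = -931585053/3455352588025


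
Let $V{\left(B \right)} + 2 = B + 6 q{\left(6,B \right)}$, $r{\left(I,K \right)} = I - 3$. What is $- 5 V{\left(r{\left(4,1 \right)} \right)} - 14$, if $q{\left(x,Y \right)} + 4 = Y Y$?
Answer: $81$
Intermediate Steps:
$r{\left(I,K \right)} = -3 + I$
$q{\left(x,Y \right)} = -4 + Y^{2}$ ($q{\left(x,Y \right)} = -4 + Y Y = -4 + Y^{2}$)
$V{\left(B \right)} = -26 + B + 6 B^{2}$ ($V{\left(B \right)} = -2 + \left(B + 6 \left(-4 + B^{2}\right)\right) = -2 + \left(B + \left(-24 + 6 B^{2}\right)\right) = -2 + \left(-24 + B + 6 B^{2}\right) = -26 + B + 6 B^{2}$)
$- 5 V{\left(r{\left(4,1 \right)} \right)} - 14 = - 5 \left(-26 + \left(-3 + 4\right) + 6 \left(-3 + 4\right)^{2}\right) - 14 = - 5 \left(-26 + 1 + 6 \cdot 1^{2}\right) - 14 = - 5 \left(-26 + 1 + 6 \cdot 1\right) - 14 = - 5 \left(-26 + 1 + 6\right) - 14 = \left(-5\right) \left(-19\right) - 14 = 95 - 14 = 81$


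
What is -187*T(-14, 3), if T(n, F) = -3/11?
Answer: 51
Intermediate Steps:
T(n, F) = -3/11 (T(n, F) = -3*1/11 = -3/11)
-187*T(-14, 3) = -187*(-3/11) = 51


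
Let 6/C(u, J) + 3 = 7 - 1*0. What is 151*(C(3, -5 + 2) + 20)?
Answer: 6493/2 ≈ 3246.5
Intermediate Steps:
C(u, J) = 3/2 (C(u, J) = 6/(-3 + (7 - 1*0)) = 6/(-3 + (7 + 0)) = 6/(-3 + 7) = 6/4 = 6*(¼) = 3/2)
151*(C(3, -5 + 2) + 20) = 151*(3/2 + 20) = 151*(43/2) = 6493/2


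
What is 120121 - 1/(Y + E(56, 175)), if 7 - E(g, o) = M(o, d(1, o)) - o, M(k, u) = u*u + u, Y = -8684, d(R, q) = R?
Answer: 1021508985/8504 ≈ 1.2012e+5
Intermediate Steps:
M(k, u) = u + u² (M(k, u) = u² + u = u + u²)
E(g, o) = 5 + o (E(g, o) = 7 - (1*(1 + 1) - o) = 7 - (1*2 - o) = 7 - (2 - o) = 7 + (-2 + o) = 5 + o)
120121 - 1/(Y + E(56, 175)) = 120121 - 1/(-8684 + (5 + 175)) = 120121 - 1/(-8684 + 180) = 120121 - 1/(-8504) = 120121 - 1*(-1/8504) = 120121 + 1/8504 = 1021508985/8504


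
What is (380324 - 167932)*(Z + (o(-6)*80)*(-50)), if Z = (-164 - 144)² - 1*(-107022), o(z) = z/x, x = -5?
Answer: 41859489712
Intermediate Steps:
o(z) = -z/5 (o(z) = z/(-5) = z*(-⅕) = -z/5)
Z = 201886 (Z = (-308)² + 107022 = 94864 + 107022 = 201886)
(380324 - 167932)*(Z + (o(-6)*80)*(-50)) = (380324 - 167932)*(201886 + (-⅕*(-6)*80)*(-50)) = 212392*(201886 + ((6/5)*80)*(-50)) = 212392*(201886 + 96*(-50)) = 212392*(201886 - 4800) = 212392*197086 = 41859489712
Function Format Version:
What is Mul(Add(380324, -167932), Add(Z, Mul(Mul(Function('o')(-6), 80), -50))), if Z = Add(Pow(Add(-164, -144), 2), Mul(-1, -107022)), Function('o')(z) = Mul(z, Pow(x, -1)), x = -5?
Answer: 41859489712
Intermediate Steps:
Function('o')(z) = Mul(Rational(-1, 5), z) (Function('o')(z) = Mul(z, Pow(-5, -1)) = Mul(z, Rational(-1, 5)) = Mul(Rational(-1, 5), z))
Z = 201886 (Z = Add(Pow(-308, 2), 107022) = Add(94864, 107022) = 201886)
Mul(Add(380324, -167932), Add(Z, Mul(Mul(Function('o')(-6), 80), -50))) = Mul(Add(380324, -167932), Add(201886, Mul(Mul(Mul(Rational(-1, 5), -6), 80), -50))) = Mul(212392, Add(201886, Mul(Mul(Rational(6, 5), 80), -50))) = Mul(212392, Add(201886, Mul(96, -50))) = Mul(212392, Add(201886, -4800)) = Mul(212392, 197086) = 41859489712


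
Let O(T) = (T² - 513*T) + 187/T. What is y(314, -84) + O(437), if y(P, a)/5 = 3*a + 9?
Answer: -15044412/437 ≈ -34427.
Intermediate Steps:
O(T) = T² - 513*T + 187/T
y(P, a) = 45 + 15*a (y(P, a) = 5*(3*a + 9) = 5*(9 + 3*a) = 45 + 15*a)
y(314, -84) + O(437) = (45 + 15*(-84)) + (187 + 437²*(-513 + 437))/437 = (45 - 1260) + (187 + 190969*(-76))/437 = -1215 + (187 - 14513644)/437 = -1215 + (1/437)*(-14513457) = -1215 - 14513457/437 = -15044412/437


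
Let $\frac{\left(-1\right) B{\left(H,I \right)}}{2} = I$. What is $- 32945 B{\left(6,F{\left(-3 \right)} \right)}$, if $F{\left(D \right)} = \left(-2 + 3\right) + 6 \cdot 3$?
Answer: $1251910$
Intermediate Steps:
$F{\left(D \right)} = 19$ ($F{\left(D \right)} = 1 + 18 = 19$)
$B{\left(H,I \right)} = - 2 I$
$- 32945 B{\left(6,F{\left(-3 \right)} \right)} = - 32945 \left(\left(-2\right) 19\right) = \left(-32945\right) \left(-38\right) = 1251910$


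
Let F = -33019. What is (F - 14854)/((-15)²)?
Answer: -47873/225 ≈ -212.77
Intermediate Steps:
(F - 14854)/((-15)²) = (-33019 - 14854)/((-15)²) = -47873/225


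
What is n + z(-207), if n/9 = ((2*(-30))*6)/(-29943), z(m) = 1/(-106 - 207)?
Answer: 36451/347117 ≈ 0.10501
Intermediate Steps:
z(m) = -1/313 (z(m) = 1/(-313) = -1/313)
n = 120/1109 (n = 9*(((2*(-30))*6)/(-29943)) = 9*(-60*6*(-1/29943)) = 9*(-360*(-1/29943)) = 9*(40/3327) = 120/1109 ≈ 0.10821)
n + z(-207) = 120/1109 - 1/313 = 36451/347117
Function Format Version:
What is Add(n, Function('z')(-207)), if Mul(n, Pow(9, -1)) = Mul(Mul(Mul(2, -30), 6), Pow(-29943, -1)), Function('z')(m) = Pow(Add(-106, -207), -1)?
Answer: Rational(36451, 347117) ≈ 0.10501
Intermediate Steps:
Function('z')(m) = Rational(-1, 313) (Function('z')(m) = Pow(-313, -1) = Rational(-1, 313))
n = Rational(120, 1109) (n = Mul(9, Mul(Mul(Mul(2, -30), 6), Pow(-29943, -1))) = Mul(9, Mul(Mul(-60, 6), Rational(-1, 29943))) = Mul(9, Mul(-360, Rational(-1, 29943))) = Mul(9, Rational(40, 3327)) = Rational(120, 1109) ≈ 0.10821)
Add(n, Function('z')(-207)) = Add(Rational(120, 1109), Rational(-1, 313)) = Rational(36451, 347117)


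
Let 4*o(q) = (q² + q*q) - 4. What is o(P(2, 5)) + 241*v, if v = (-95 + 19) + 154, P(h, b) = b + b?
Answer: 18847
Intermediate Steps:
P(h, b) = 2*b
v = 78 (v = -76 + 154 = 78)
o(q) = -1 + q²/2 (o(q) = ((q² + q*q) - 4)/4 = ((q² + q²) - 4)/4 = (2*q² - 4)/4 = (-4 + 2*q²)/4 = -1 + q²/2)
o(P(2, 5)) + 241*v = (-1 + (2*5)²/2) + 241*78 = (-1 + (½)*10²) + 18798 = (-1 + (½)*100) + 18798 = (-1 + 50) + 18798 = 49 + 18798 = 18847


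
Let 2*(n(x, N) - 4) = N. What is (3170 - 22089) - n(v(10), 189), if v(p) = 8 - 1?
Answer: -38035/2 ≈ -19018.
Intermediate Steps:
v(p) = 7
n(x, N) = 4 + N/2
(3170 - 22089) - n(v(10), 189) = (3170 - 22089) - (4 + (1/2)*189) = -18919 - (4 + 189/2) = -18919 - 1*197/2 = -18919 - 197/2 = -38035/2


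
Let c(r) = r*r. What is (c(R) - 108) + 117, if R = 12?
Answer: 153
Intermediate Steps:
c(r) = r²
(c(R) - 108) + 117 = (12² - 108) + 117 = (144 - 108) + 117 = 36 + 117 = 153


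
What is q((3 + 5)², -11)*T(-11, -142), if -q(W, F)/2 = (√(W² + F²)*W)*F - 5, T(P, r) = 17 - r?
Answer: 1590 + 223872*√4217 ≈ 1.4539e+7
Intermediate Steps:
q(W, F) = 10 - 2*F*W*√(F² + W²) (q(W, F) = -2*((√(W² + F²)*W)*F - 5) = -2*((√(F² + W²)*W)*F - 5) = -2*((W*√(F² + W²))*F - 5) = -2*(F*W*√(F² + W²) - 5) = -2*(-5 + F*W*√(F² + W²)) = 10 - 2*F*W*√(F² + W²))
q((3 + 5)², -11)*T(-11, -142) = (10 - 2*(-11)*(3 + 5)²*√((-11)² + ((3 + 5)²)²))*(17 - 1*(-142)) = (10 - 2*(-11)*8²*√(121 + (8²)²))*(17 + 142) = (10 - 2*(-11)*64*√(121 + 64²))*159 = (10 - 2*(-11)*64*√(121 + 4096))*159 = (10 - 2*(-11)*64*√4217)*159 = (10 + 1408*√4217)*159 = 1590 + 223872*√4217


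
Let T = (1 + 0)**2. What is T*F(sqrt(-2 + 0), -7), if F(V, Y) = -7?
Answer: -7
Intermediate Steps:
T = 1 (T = 1**2 = 1)
T*F(sqrt(-2 + 0), -7) = 1*(-7) = -7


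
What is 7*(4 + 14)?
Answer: 126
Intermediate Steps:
7*(4 + 14) = 7*18 = 126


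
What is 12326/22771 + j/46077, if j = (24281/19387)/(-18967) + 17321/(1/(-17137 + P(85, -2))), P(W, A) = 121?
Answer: -2467658418756635562317/385811841368906043 ≈ -6396.0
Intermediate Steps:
j = -108377640845109425/367713229 (j = (24281/19387)/(-18967) + 17321/(1/(-17137 + 121)) = (24281*(1/19387))*(-1/18967) + 17321/(1/(-17016)) = (24281/19387)*(-1/18967) + 17321/(-1/17016) = -24281/367713229 + 17321*(-17016) = -24281/367713229 - 294734136 = -108377640845109425/367713229 ≈ -2.9473e+8)
12326/22771 + j/46077 = 12326/22771 - 108377640845109425/367713229/46077 = 12326*(1/22771) - 108377640845109425/367713229*1/46077 = 12326/22771 - 108377640845109425/16943122452633 = -2467658418756635562317/385811841368906043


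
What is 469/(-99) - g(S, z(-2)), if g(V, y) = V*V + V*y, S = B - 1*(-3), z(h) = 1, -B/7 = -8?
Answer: -350929/99 ≈ -3544.7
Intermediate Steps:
B = 56 (B = -7*(-8) = 56)
S = 59 (S = 56 - 1*(-3) = 56 + 3 = 59)
g(V, y) = V² + V*y
469/(-99) - g(S, z(-2)) = 469/(-99) - 59*(59 + 1) = 469*(-1/99) - 59*60 = -469/99 - 1*3540 = -469/99 - 3540 = -350929/99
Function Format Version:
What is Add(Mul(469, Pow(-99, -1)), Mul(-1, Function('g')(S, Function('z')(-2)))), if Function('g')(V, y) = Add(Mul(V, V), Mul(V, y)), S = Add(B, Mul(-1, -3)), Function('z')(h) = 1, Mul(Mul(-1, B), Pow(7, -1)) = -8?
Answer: Rational(-350929, 99) ≈ -3544.7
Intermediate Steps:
B = 56 (B = Mul(-7, -8) = 56)
S = 59 (S = Add(56, Mul(-1, -3)) = Add(56, 3) = 59)
Function('g')(V, y) = Add(Pow(V, 2), Mul(V, y))
Add(Mul(469, Pow(-99, -1)), Mul(-1, Function('g')(S, Function('z')(-2)))) = Add(Mul(469, Pow(-99, -1)), Mul(-1, Mul(59, Add(59, 1)))) = Add(Mul(469, Rational(-1, 99)), Mul(-1, Mul(59, 60))) = Add(Rational(-469, 99), Mul(-1, 3540)) = Add(Rational(-469, 99), -3540) = Rational(-350929, 99)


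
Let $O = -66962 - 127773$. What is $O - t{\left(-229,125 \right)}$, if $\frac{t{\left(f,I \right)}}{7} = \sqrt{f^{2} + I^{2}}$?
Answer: $-194735 - 7 \sqrt{68066} \approx -1.9656 \cdot 10^{5}$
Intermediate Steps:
$t{\left(f,I \right)} = 7 \sqrt{I^{2} + f^{2}}$ ($t{\left(f,I \right)} = 7 \sqrt{f^{2} + I^{2}} = 7 \sqrt{I^{2} + f^{2}}$)
$O = -194735$ ($O = -66962 - 127773 = -194735$)
$O - t{\left(-229,125 \right)} = -194735 - 7 \sqrt{125^{2} + \left(-229\right)^{2}} = -194735 - 7 \sqrt{15625 + 52441} = -194735 - 7 \sqrt{68066}$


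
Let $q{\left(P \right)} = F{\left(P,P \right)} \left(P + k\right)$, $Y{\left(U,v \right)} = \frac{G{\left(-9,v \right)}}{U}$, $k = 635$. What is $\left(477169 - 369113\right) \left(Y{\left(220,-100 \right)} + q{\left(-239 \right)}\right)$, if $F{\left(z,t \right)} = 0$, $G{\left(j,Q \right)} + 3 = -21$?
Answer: $- \frac{648336}{55} \approx -11788.0$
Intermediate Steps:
$G{\left(j,Q \right)} = -24$ ($G{\left(j,Q \right)} = -3 - 21 = -24$)
$Y{\left(U,v \right)} = - \frac{24}{U}$
$q{\left(P \right)} = 0$ ($q{\left(P \right)} = 0 \left(P + 635\right) = 0 \left(635 + P\right) = 0$)
$\left(477169 - 369113\right) \left(Y{\left(220,-100 \right)} + q{\left(-239 \right)}\right) = \left(477169 - 369113\right) \left(- \frac{24}{220} + 0\right) = 108056 \left(\left(-24\right) \frac{1}{220} + 0\right) = 108056 \left(- \frac{6}{55} + 0\right) = 108056 \left(- \frac{6}{55}\right) = - \frac{648336}{55}$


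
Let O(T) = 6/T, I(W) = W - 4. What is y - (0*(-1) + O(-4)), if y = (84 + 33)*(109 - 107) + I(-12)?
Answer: 439/2 ≈ 219.50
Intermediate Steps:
I(W) = -4 + W
y = 218 (y = (84 + 33)*(109 - 107) + (-4 - 12) = 117*2 - 16 = 234 - 16 = 218)
y - (0*(-1) + O(-4)) = 218 - (0*(-1) + 6/(-4)) = 218 - (0 + 6*(-¼)) = 218 - (0 - 3/2) = 218 - 1*(-3/2) = 218 + 3/2 = 439/2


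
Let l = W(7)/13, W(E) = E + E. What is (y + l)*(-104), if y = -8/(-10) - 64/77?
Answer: -41872/385 ≈ -108.76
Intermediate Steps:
W(E) = 2*E
y = -12/385 (y = -8*(-1/10) - 64*1/77 = 4/5 - 64/77 = -12/385 ≈ -0.031169)
l = 14/13 (l = (2*7)/13 = 14*(1/13) = 14/13 ≈ 1.0769)
(y + l)*(-104) = (-12/385 + 14/13)*(-104) = (5234/5005)*(-104) = -41872/385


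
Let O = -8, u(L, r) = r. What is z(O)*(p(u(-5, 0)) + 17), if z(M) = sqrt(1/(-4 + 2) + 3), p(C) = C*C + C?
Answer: 17*sqrt(10)/2 ≈ 26.879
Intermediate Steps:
p(C) = C + C**2 (p(C) = C**2 + C = C + C**2)
z(M) = sqrt(10)/2 (z(M) = sqrt(1/(-2) + 3) = sqrt(-1/2 + 3) = sqrt(5/2) = sqrt(10)/2)
z(O)*(p(u(-5, 0)) + 17) = (sqrt(10)/2)*(0*(1 + 0) + 17) = (sqrt(10)/2)*(0*1 + 17) = (sqrt(10)/2)*(0 + 17) = (sqrt(10)/2)*17 = 17*sqrt(10)/2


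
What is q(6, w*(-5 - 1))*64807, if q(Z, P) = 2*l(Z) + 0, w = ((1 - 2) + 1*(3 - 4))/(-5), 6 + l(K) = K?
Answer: 0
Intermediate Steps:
l(K) = -6 + K
w = ⅖ (w = (-1 + 1*(-1))*(-⅕) = (-1 - 1)*(-⅕) = -2*(-⅕) = ⅖ ≈ 0.40000)
q(Z, P) = -12 + 2*Z (q(Z, P) = 2*(-6 + Z) + 0 = (-12 + 2*Z) + 0 = -12 + 2*Z)
q(6, w*(-5 - 1))*64807 = (-12 + 2*6)*64807 = (-12 + 12)*64807 = 0*64807 = 0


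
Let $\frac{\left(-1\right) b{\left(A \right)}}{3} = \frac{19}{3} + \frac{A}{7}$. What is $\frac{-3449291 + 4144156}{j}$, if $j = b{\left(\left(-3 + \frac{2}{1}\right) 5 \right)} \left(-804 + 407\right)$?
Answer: $\frac{4864055}{46846} \approx 103.83$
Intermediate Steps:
$b{\left(A \right)} = -19 - \frac{3 A}{7}$ ($b{\left(A \right)} = - 3 \left(\frac{19}{3} + \frac{A}{7}\right) = -19 - \frac{3 A}{7}$)
$j = \frac{46846}{7}$ ($j = \left(-19 - \frac{3 \left(-3 + \frac{2}{1}\right) 5}{7}\right) \left(-804 + 407\right) = \left(-19 - \frac{3 \left(-3 + 2 \cdot 1\right) 5}{7}\right) \left(-397\right) = \left(-19 - \frac{3 \left(-3 + 2\right) 5}{7}\right) \left(-397\right) = \left(-19 - \frac{3 \left(\left(-1\right) 5\right)}{7}\right) \left(-397\right) = \left(-19 - - \frac{15}{7}\right) \left(-397\right) = \left(-19 + \frac{15}{7}\right) \left(-397\right) = \left(- \frac{118}{7}\right) \left(-397\right) = \frac{46846}{7} \approx 6692.3$)
$\frac{-3449291 + 4144156}{j} = \frac{-3449291 + 4144156}{\frac{46846}{7}} = 694865 \cdot \frac{7}{46846} = \frac{4864055}{46846}$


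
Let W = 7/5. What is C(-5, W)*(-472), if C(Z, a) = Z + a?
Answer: 8496/5 ≈ 1699.2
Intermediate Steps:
W = 7/5 (W = 7*(1/5) = 7/5 ≈ 1.4000)
C(-5, W)*(-472) = (-5 + 7/5)*(-472) = -18/5*(-472) = 8496/5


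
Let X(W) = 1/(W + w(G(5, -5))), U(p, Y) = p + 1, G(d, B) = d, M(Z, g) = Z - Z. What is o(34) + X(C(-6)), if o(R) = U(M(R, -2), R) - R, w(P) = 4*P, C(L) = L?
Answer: -461/14 ≈ -32.929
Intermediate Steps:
M(Z, g) = 0
U(p, Y) = 1 + p
o(R) = 1 - R (o(R) = (1 + 0) - R = 1 - R)
X(W) = 1/(20 + W) (X(W) = 1/(W + 4*5) = 1/(W + 20) = 1/(20 + W))
o(34) + X(C(-6)) = (1 - 1*34) + 1/(20 - 6) = (1 - 34) + 1/14 = -33 + 1/14 = -461/14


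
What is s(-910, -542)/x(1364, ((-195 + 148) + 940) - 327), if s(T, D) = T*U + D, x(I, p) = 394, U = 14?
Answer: -6641/197 ≈ -33.711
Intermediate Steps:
s(T, D) = D + 14*T (s(T, D) = T*14 + D = 14*T + D = D + 14*T)
s(-910, -542)/x(1364, ((-195 + 148) + 940) - 327) = (-542 + 14*(-910))/394 = (-542 - 12740)*(1/394) = -13282*1/394 = -6641/197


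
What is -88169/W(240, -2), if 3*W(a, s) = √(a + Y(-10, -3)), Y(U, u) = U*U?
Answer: -264507*√85/170 ≈ -14345.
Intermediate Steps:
Y(U, u) = U²
W(a, s) = √(100 + a)/3 (W(a, s) = √(a + (-10)²)/3 = √(a + 100)/3 = √(100 + a)/3)
-88169/W(240, -2) = -88169*3/√(100 + 240) = -88169*3*√85/170 = -264507*√85/170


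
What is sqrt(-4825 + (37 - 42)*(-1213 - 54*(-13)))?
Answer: I*sqrt(2270) ≈ 47.645*I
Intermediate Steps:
sqrt(-4825 + (37 - 42)*(-1213 - 54*(-13))) = sqrt(-4825 - 5*(-1213 + 702)) = sqrt(-4825 - 5*(-511)) = sqrt(-4825 + 2555) = sqrt(-2270) = I*sqrt(2270)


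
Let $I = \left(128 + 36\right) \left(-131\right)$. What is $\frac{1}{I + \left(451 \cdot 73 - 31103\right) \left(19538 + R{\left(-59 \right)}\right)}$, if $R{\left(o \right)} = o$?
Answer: $\frac{1}{35430296} \approx 2.8224 \cdot 10^{-8}$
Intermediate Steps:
$I = -21484$ ($I = 164 \left(-131\right) = -21484$)
$\frac{1}{I + \left(451 \cdot 73 - 31103\right) \left(19538 + R{\left(-59 \right)}\right)} = \frac{1}{-21484 + \left(451 \cdot 73 - 31103\right) \left(19538 - 59\right)} = \frac{1}{-21484 + \left(32923 - 31103\right) 19479} = \frac{1}{-21484 + 1820 \cdot 19479} = \frac{1}{-21484 + 35451780} = \frac{1}{35430296}$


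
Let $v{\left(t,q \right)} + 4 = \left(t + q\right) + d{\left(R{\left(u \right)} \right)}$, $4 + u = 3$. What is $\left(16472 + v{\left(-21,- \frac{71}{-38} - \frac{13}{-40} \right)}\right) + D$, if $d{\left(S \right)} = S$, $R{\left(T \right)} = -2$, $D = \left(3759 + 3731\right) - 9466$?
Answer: $\frac{10998107}{760} \approx 14471.0$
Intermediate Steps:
$u = -1$ ($u = -4 + 3 = -1$)
$D = -1976$ ($D = 7490 - 9466 = -1976$)
$v{\left(t,q \right)} = -6 + q + t$ ($v{\left(t,q \right)} = -4 - \left(2 - q - t\right) = -4 + \left(-2 + q + t\right) = -6 + q + t$)
$\left(16472 + v{\left(-21,- \frac{71}{-38} - \frac{13}{-40} \right)}\right) + D = \left(16472 - \frac{18853}{760}\right) - 1976 = \frac{12499867}{760} - 1976 = \frac{10998107}{760}$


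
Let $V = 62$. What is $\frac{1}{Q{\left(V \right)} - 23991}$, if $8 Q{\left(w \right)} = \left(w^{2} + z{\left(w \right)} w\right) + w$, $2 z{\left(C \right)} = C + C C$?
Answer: $- \frac{1}{8367} \approx -0.00011952$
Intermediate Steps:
$z{\left(C \right)} = \frac{C}{2} + \frac{C^{2}}{2}$ ($z{\left(C \right)} = \frac{C + C C}{2} = \frac{C + C^{2}}{2} = \frac{C}{2} + \frac{C^{2}}{2}$)
$Q{\left(w \right)} = \frac{w}{8} + \frac{w^{2}}{8} + \frac{w^{2} \left(1 + w\right)}{16}$ ($Q{\left(w \right)} = \frac{\left(w^{2} + \frac{w \left(1 + w\right)}{2} w\right) + w}{8} = \frac{\left(w^{2} + \frac{w^{2} \left(1 + w\right)}{2}\right) + w}{8} = \frac{w + w^{2} + \frac{w^{2} \left(1 + w\right)}{2}}{8} = \frac{w}{8} + \frac{w^{2}}{8} + \frac{w^{2} \left(1 + w\right)}{16}$)
$\frac{1}{Q{\left(V \right)} - 23991} = \frac{1}{\frac{1}{16} \cdot 62 \left(2 + 62^{2} + 3 \cdot 62\right) - 23991} = \frac{1}{\frac{1}{16} \cdot 62 \left(2 + 3844 + 186\right) - 23991} = \frac{1}{\frac{1}{16} \cdot 62 \cdot 4032 - 23991} = \frac{1}{15624 - 23991} = \frac{1}{-8367} = - \frac{1}{8367}$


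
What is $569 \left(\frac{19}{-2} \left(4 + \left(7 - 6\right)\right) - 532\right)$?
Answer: $- \frac{659471}{2} \approx -3.2974 \cdot 10^{5}$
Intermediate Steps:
$569 \left(\frac{19}{-2} \left(4 + \left(7 - 6\right)\right) - 532\right) = 569 \left(19 \left(- \frac{1}{2}\right) \left(4 + \left(7 - 6\right)\right) - 532\right) = 569 \left(- \frac{19 \left(4 + 1\right)}{2} - 532\right) = 569 \left(\left(- \frac{19}{2}\right) 5 - 532\right) = 569 \left(- \frac{95}{2} - 532\right) = 569 \left(- \frac{1159}{2}\right) = - \frac{659471}{2}$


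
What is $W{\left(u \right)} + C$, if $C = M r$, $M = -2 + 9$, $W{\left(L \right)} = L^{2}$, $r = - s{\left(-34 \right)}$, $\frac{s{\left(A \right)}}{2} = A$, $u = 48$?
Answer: $2780$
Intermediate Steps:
$s{\left(A \right)} = 2 A$
$r = 68$ ($r = - 2 \left(-34\right) = \left(-1\right) \left(-68\right) = 68$)
$M = 7$
$C = 476$ ($C = 7 \cdot 68 = 476$)
$W{\left(u \right)} + C = 48^{2} + 476 = 2304 + 476 = 2780$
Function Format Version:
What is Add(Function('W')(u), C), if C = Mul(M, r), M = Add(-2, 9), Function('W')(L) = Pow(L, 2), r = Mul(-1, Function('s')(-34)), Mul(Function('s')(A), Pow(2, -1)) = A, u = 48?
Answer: 2780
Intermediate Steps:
Function('s')(A) = Mul(2, A)
r = 68 (r = Mul(-1, Mul(2, -34)) = Mul(-1, -68) = 68)
M = 7
C = 476 (C = Mul(7, 68) = 476)
Add(Function('W')(u), C) = Add(Pow(48, 2), 476) = Add(2304, 476) = 2780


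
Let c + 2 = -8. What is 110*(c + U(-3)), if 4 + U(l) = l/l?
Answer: -1430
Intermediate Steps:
c = -10 (c = -2 - 8 = -10)
U(l) = -3 (U(l) = -4 + l/l = -4 + 1 = -3)
110*(c + U(-3)) = 110*(-10 - 3) = 110*(-13) = -1430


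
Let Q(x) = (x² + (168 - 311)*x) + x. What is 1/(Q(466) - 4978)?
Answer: 1/146006 ≈ 6.8490e-6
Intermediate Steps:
Q(x) = x² - 142*x (Q(x) = (x² - 143*x) + x = x² - 142*x)
1/(Q(466) - 4978) = 1/(466*(-142 + 466) - 4978) = 1/(466*324 - 4978) = 1/(150984 - 4978) = 1/146006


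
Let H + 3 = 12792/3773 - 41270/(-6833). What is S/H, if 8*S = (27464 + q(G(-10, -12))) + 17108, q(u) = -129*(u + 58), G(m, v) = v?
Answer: 498061380971/663106876 ≈ 751.10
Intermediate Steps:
q(u) = -7482 - 129*u (q(u) = -129*(58 + u) = -7482 - 129*u)
S = 19319/4 (S = ((27464 + (-7482 - 129*(-12))) + 17108)/8 = ((27464 + (-7482 + 1548)) + 17108)/8 = ((27464 - 5934) + 17108)/8 = (21530 + 17108)/8 = (⅛)*38638 = 19319/4 ≈ 4829.8)
H = 165776719/25780909 (H = -3 + (12792/3773 - 41270/(-6833)) = -3 + (12792*(1/3773) - 41270*(-1/6833)) = -3 + (12792/3773 + 41270/6833) = -3 + 243119446/25780909 = 165776719/25780909 ≈ 6.4302)
S/H = 19319/(4*(165776719/25780909)) = (19319/4)*(25780909/165776719) = 498061380971/663106876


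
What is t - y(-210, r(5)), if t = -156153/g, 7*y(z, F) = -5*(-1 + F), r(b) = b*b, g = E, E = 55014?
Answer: 1836203/128366 ≈ 14.304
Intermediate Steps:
g = 55014
r(b) = b²
y(z, F) = 5/7 - 5*F/7 (y(z, F) = (-5*(-1 + F))/7 = (5 - 5*F)/7 = 5/7 - 5*F/7)
t = -52051/18338 (t = -156153/55014 = -156153*1/55014 = -52051/18338 ≈ -2.8384)
t - y(-210, r(5)) = -52051/18338 - (5/7 - 5/7*5²) = -52051/18338 - (5/7 - 5/7*25) = -52051/18338 - (5/7 - 125/7) = -52051/18338 - 1*(-120/7) = -52051/18338 + 120/7 = 1836203/128366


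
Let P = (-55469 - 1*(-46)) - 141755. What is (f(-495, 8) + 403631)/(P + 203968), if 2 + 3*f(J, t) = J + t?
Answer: 201734/3395 ≈ 59.421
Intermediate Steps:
P = -197178 (P = (-55469 + 46) - 141755 = -55423 - 141755 = -197178)
f(J, t) = -⅔ + J/3 + t/3 (f(J, t) = -⅔ + (J + t)/3 = -⅔ + (J/3 + t/3) = -⅔ + J/3 + t/3)
(f(-495, 8) + 403631)/(P + 203968) = ((-⅔ + (⅓)*(-495) + (⅓)*8) + 403631)/(-197178 + 203968) = ((-⅔ - 165 + 8/3) + 403631)/6790 = (-163 + 403631)*(1/6790) = 403468*(1/6790) = 201734/3395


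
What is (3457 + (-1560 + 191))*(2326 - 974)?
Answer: 2822976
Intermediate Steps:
(3457 + (-1560 + 191))*(2326 - 974) = (3457 - 1369)*1352 = 2088*1352 = 2822976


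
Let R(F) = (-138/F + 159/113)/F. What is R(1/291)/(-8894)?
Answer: 1320469245/1005022 ≈ 1313.9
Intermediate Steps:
R(F) = (159/113 - 138/F)/F (R(F) = (-138/F + 159*(1/113))/F = (-138/F + 159/113)/F = (159/113 - 138/F)/F)
R(1/291)/(-8894) = (3*(-5198 + 53/291)/(113*(1/291)²))/(-8894) = (3*(-5198 + 53*(1/291))/(113*291⁻²))*(-1/8894) = ((3/113)*84681*(-5198 + 53/291))*(-1/8894) = ((3/113)*84681*(-1512565/291))*(-1/8894) = -1320469245/113*(-1/8894) = 1320469245/1005022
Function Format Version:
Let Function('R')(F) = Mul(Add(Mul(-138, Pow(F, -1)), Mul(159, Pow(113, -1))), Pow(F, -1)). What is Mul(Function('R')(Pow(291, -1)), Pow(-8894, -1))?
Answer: Rational(1320469245, 1005022) ≈ 1313.9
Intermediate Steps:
Function('R')(F) = Mul(Pow(F, -1), Add(Rational(159, 113), Mul(-138, Pow(F, -1)))) (Function('R')(F) = Mul(Add(Mul(-138, Pow(F, -1)), Mul(159, Rational(1, 113))), Pow(F, -1)) = Mul(Add(Mul(-138, Pow(F, -1)), Rational(159, 113)), Pow(F, -1)) = Mul(Add(Rational(159, 113), Mul(-138, Pow(F, -1))), Pow(F, -1)) = Mul(Pow(F, -1), Add(Rational(159, 113), Mul(-138, Pow(F, -1)))))
Mul(Function('R')(Pow(291, -1)), Pow(-8894, -1)) = Mul(Mul(Rational(3, 113), Pow(Pow(291, -1), -2), Add(-5198, Mul(53, Pow(291, -1)))), Pow(-8894, -1)) = Mul(Mul(Rational(3, 113), Pow(Rational(1, 291), -2), Add(-5198, Mul(53, Rational(1, 291)))), Rational(-1, 8894)) = Mul(Mul(Rational(3, 113), 84681, Add(-5198, Rational(53, 291))), Rational(-1, 8894)) = Mul(Mul(Rational(3, 113), 84681, Rational(-1512565, 291)), Rational(-1, 8894)) = Mul(Rational(-1320469245, 113), Rational(-1, 8894)) = Rational(1320469245, 1005022)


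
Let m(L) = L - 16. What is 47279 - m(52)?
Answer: 47243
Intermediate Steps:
m(L) = -16 + L
47279 - m(52) = 47279 - (-16 + 52) = 47279 - 1*36 = 47279 - 36 = 47243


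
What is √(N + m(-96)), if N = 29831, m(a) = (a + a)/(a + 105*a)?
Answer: 2*√20948833/53 ≈ 172.72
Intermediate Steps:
m(a) = 1/53 (m(a) = (2*a)/((106*a)) = (2*a)*(1/(106*a)) = 1/53)
√(N + m(-96)) = √(29831 + 1/53) = √(1581044/53) = 2*√20948833/53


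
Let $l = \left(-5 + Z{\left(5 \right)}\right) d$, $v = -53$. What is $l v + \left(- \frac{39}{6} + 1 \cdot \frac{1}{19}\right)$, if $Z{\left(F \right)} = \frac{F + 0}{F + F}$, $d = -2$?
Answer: $- \frac{18371}{38} \approx -483.45$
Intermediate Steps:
$Z{\left(F \right)} = \frac{1}{2}$ ($Z{\left(F \right)} = \frac{F}{2 F} = F \frac{1}{2 F} = \frac{1}{2}$)
$l = 9$ ($l = \left(-5 + \frac{1}{2}\right) \left(-2\right) = \left(- \frac{9}{2}\right) \left(-2\right) = 9$)
$l v + \left(- \frac{39}{6} + 1 \cdot \frac{1}{19}\right) = 9 \left(-53\right) + \left(- \frac{39}{6} + 1 \cdot \frac{1}{19}\right) = -477 + \left(\left(-39\right) \frac{1}{6} + 1 \cdot \frac{1}{19}\right) = -477 + \left(- \frac{13}{2} + \frac{1}{19}\right) = -477 - \frac{245}{38} = - \frac{18371}{38}$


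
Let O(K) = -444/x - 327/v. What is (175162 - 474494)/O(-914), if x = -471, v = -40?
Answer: -1879804960/57259 ≈ -32830.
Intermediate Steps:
O(K) = 57259/6280 (O(K) = -444/(-471) - 327/(-40) = -444*(-1/471) - 327*(-1/40) = 148/157 + 327/40 = 57259/6280)
(175162 - 474494)/O(-914) = (175162 - 474494)/(57259/6280) = -299332*6280/57259 = -1879804960/57259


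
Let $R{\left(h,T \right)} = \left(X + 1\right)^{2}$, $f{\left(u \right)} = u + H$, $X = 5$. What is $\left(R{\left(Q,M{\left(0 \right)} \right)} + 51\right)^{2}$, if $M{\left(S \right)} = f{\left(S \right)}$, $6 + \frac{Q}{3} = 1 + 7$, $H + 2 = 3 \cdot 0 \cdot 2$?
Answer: $7569$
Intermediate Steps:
$H = -2$ ($H = -2 + 3 \cdot 0 \cdot 2 = -2 + 0 \cdot 2 = -2 + 0 = -2$)
$f{\left(u \right)} = -2 + u$ ($f{\left(u \right)} = u - 2 = -2 + u$)
$Q = 6$ ($Q = -18 + 3 \left(1 + 7\right) = -18 + 3 \cdot 8 = -18 + 24 = 6$)
$M{\left(S \right)} = -2 + S$
$R{\left(h,T \right)} = 36$ ($R{\left(h,T \right)} = \left(5 + 1\right)^{2} = 6^{2} = 36$)
$\left(R{\left(Q,M{\left(0 \right)} \right)} + 51\right)^{2} = \left(36 + 51\right)^{2} = 87^{2} = 7569$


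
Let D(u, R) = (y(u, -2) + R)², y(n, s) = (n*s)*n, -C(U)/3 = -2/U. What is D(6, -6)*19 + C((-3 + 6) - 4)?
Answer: 115590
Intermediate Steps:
C(U) = 6/U (C(U) = -(-6)/U = 6/U)
y(n, s) = s*n²
D(u, R) = (R - 2*u²)² (D(u, R) = (-2*u² + R)² = (R - 2*u²)²)
D(6, -6)*19 + C((-3 + 6) - 4) = (-6 - 2*6²)²*19 + 6/((-3 + 6) - 4) = (-6 - 2*36)²*19 + 6/(3 - 4) = (-6 - 72)²*19 + 6/(-1) = (-78)²*19 + 6*(-1) = 6084*19 - 6 = 115596 - 6 = 115590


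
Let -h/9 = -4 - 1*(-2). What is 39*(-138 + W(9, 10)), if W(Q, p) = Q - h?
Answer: -5733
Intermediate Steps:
h = 18 (h = -9*(-4 - 1*(-2)) = -9*(-4 + 2) = -9*(-2) = 18)
W(Q, p) = -18 + Q (W(Q, p) = Q - 1*18 = Q - 18 = -18 + Q)
39*(-138 + W(9, 10)) = 39*(-138 + (-18 + 9)) = 39*(-138 - 9) = 39*(-147) = -5733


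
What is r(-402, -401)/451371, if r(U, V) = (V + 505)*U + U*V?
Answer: 39798/150457 ≈ 0.26451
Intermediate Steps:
r(U, V) = U*V + U*(505 + V) (r(U, V) = (505 + V)*U + U*V = U*(505 + V) + U*V = U*V + U*(505 + V))
r(-402, -401)/451371 = -402*(505 + 2*(-401))/451371 = -402*(505 - 802)*(1/451371) = -402*(-297)*(1/451371) = 119394*(1/451371) = 39798/150457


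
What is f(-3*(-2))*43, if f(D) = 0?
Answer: 0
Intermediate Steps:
f(-3*(-2))*43 = 0*43 = 0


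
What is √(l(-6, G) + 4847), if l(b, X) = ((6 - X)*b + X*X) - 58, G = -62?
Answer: 5*√329 ≈ 90.692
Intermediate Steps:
l(b, X) = -58 + X² + b*(6 - X) (l(b, X) = (b*(6 - X) + X²) - 58 = (X² + b*(6 - X)) - 58 = -58 + X² + b*(6 - X))
√(l(-6, G) + 4847) = √((-58 + (-62)² + 6*(-6) - 1*(-62)*(-6)) + 4847) = √((-58 + 3844 - 36 - 372) + 4847) = √(3378 + 4847) = √8225 = 5*√329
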